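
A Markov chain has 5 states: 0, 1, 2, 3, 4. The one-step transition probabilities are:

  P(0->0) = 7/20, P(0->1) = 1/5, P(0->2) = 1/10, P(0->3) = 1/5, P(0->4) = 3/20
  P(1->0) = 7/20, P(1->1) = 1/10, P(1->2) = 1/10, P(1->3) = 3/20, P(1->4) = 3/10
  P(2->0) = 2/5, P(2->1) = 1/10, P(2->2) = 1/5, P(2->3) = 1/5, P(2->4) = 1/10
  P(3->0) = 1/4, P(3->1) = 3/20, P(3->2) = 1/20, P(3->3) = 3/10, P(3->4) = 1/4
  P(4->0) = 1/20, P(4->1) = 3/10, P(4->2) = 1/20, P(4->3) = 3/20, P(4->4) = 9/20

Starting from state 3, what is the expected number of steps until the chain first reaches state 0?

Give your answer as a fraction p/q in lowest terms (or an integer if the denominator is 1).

Let h_i = expected steps to first reach 0 from state i.
Boundary: h_0 = 0.
First-step equations for the other states:
  h_1 = 1 + 7/20*h_0 + 1/10*h_1 + 1/10*h_2 + 3/20*h_3 + 3/10*h_4
  h_2 = 1 + 2/5*h_0 + 1/10*h_1 + 1/5*h_2 + 1/5*h_3 + 1/10*h_4
  h_3 = 1 + 1/4*h_0 + 3/20*h_1 + 1/20*h_2 + 3/10*h_3 + 1/4*h_4
  h_4 = 1 + 1/20*h_0 + 3/10*h_1 + 1/20*h_2 + 3/20*h_3 + 9/20*h_4

Substituting h_0 = 0 and rearranging gives the linear system (I - Q) h = 1:
  [9/10, -1/10, -3/20, -3/10] . (h_1, h_2, h_3, h_4) = 1
  [-1/10, 4/5, -1/5, -1/10] . (h_1, h_2, h_3, h_4) = 1
  [-3/20, -1/20, 7/10, -1/4] . (h_1, h_2, h_3, h_4) = 1
  [-3/10, -1/20, -3/20, 11/20] . (h_1, h_2, h_3, h_4) = 1

Solving yields:
  h_1 = 51500/12319
  h_2 = 44810/12319
  h_3 = 56860/12319
  h_4 = 70070/12319

Starting state is 3, so the expected hitting time is h_3 = 56860/12319.

Answer: 56860/12319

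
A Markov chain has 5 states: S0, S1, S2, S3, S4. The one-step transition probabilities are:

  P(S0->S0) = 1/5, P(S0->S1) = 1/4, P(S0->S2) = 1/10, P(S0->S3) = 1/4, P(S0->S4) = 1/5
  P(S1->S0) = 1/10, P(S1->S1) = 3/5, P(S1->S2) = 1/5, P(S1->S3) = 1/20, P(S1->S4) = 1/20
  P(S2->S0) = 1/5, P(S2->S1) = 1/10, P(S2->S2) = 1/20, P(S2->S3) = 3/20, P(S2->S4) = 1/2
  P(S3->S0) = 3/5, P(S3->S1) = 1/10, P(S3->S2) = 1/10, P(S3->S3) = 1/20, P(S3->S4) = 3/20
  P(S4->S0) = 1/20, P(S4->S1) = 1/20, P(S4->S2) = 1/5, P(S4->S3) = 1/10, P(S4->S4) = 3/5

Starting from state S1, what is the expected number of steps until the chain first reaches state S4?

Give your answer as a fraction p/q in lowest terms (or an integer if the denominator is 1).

Let h_i = expected steps to first reach S4 from state i.
Boundary: h_S4 = 0.
First-step equations for the other states:
  h_S0 = 1 + 1/5*h_S0 + 1/4*h_S1 + 1/10*h_S2 + 1/4*h_S3 + 1/5*h_S4
  h_S1 = 1 + 1/10*h_S0 + 3/5*h_S1 + 1/5*h_S2 + 1/20*h_S3 + 1/20*h_S4
  h_S2 = 1 + 1/5*h_S0 + 1/10*h_S1 + 1/20*h_S2 + 3/20*h_S3 + 1/2*h_S4
  h_S3 = 1 + 3/5*h_S0 + 1/10*h_S1 + 1/10*h_S2 + 1/20*h_S3 + 3/20*h_S4

Substituting h_S4 = 0 and rearranging gives the linear system (I - Q) h = 1:
  [4/5, -1/4, -1/10, -1/4] . (h_S0, h_S1, h_S2, h_S3) = 1
  [-1/10, 2/5, -1/5, -1/20] . (h_S0, h_S1, h_S2, h_S3) = 1
  [-1/5, -1/10, 19/20, -3/20] . (h_S0, h_S1, h_S2, h_S3) = 1
  [-3/5, -1/10, -1/10, 19/20] . (h_S0, h_S1, h_S2, h_S3) = 1

Solving yields:
  h_S0 = 21440/3907
  h_S1 = 75680/11721
  h_S2 = 44200/11721
  h_S3 = 21860/3907

Starting state is S1, so the expected hitting time is h_S1 = 75680/11721.

Answer: 75680/11721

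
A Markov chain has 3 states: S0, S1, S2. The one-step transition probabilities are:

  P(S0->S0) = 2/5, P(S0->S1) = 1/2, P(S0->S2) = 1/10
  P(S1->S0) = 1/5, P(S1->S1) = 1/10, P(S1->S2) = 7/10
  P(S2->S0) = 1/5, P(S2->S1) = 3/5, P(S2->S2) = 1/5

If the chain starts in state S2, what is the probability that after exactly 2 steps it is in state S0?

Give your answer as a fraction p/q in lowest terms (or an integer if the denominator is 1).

Computing P^2 by repeated multiplication:
P^1 =
  S0: [2/5, 1/2, 1/10]
  S1: [1/5, 1/10, 7/10]
  S2: [1/5, 3/5, 1/5]
P^2 =
  S0: [7/25, 31/100, 41/100]
  S1: [6/25, 53/100, 23/100]
  S2: [6/25, 7/25, 12/25]

(P^2)[S2 -> S0] = 6/25

Answer: 6/25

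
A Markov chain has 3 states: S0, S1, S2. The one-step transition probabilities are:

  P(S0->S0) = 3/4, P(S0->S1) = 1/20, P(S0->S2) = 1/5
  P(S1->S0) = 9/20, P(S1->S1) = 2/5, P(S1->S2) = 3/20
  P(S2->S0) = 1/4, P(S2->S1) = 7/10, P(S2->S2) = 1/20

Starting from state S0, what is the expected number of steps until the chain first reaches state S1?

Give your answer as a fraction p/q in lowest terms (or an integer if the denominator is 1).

Let h_i = expected steps to first reach S1 from state i.
Boundary: h_S1 = 0.
First-step equations for the other states:
  h_S0 = 1 + 3/4*h_S0 + 1/20*h_S1 + 1/5*h_S2
  h_S2 = 1 + 1/4*h_S0 + 7/10*h_S1 + 1/20*h_S2

Substituting h_S1 = 0 and rearranging gives the linear system (I - Q) h = 1:
  [1/4, -1/5] . (h_S0, h_S2) = 1
  [-1/4, 19/20] . (h_S0, h_S2) = 1

Solving yields:
  h_S0 = 92/15
  h_S2 = 8/3

Starting state is S0, so the expected hitting time is h_S0 = 92/15.

Answer: 92/15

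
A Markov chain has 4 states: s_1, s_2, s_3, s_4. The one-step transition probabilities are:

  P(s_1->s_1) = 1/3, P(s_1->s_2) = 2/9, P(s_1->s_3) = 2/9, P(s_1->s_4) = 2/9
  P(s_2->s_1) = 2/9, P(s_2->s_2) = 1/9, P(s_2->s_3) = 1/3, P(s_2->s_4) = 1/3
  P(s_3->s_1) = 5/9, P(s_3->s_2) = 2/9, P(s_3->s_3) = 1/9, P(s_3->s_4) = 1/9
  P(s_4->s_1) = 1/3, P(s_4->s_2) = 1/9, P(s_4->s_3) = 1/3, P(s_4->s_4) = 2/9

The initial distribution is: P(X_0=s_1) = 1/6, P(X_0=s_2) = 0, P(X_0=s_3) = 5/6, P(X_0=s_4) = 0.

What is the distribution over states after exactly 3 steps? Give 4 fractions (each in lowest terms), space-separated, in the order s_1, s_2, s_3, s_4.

Answer: 1609/4374 385/2187 527/2187 941/4374

Derivation:
Propagating the distribution step by step (d_{t+1} = d_t * P):
d_0 = (s_1=1/6, s_2=0, s_3=5/6, s_4=0)
  d_1[s_1] = 1/6*1/3 + 0*2/9 + 5/6*5/9 + 0*1/3 = 14/27
  d_1[s_2] = 1/6*2/9 + 0*1/9 + 5/6*2/9 + 0*1/9 = 2/9
  d_1[s_3] = 1/6*2/9 + 0*1/3 + 5/6*1/9 + 0*1/3 = 7/54
  d_1[s_4] = 1/6*2/9 + 0*1/3 + 5/6*1/9 + 0*2/9 = 7/54
d_1 = (s_1=14/27, s_2=2/9, s_3=7/54, s_4=7/54)
  d_2[s_1] = 14/27*1/3 + 2/9*2/9 + 7/54*5/9 + 7/54*1/3 = 82/243
  d_2[s_2] = 14/27*2/9 + 2/9*1/9 + 7/54*2/9 + 7/54*1/9 = 89/486
  d_2[s_3] = 14/27*2/9 + 2/9*1/3 + 7/54*1/9 + 7/54*1/3 = 20/81
  d_2[s_4] = 14/27*2/9 + 2/9*1/3 + 7/54*1/9 + 7/54*2/9 = 113/486
d_2 = (s_1=82/243, s_2=89/486, s_3=20/81, s_4=113/486)
  d_3[s_1] = 82/243*1/3 + 89/486*2/9 + 20/81*5/9 + 113/486*1/3 = 1609/4374
  d_3[s_2] = 82/243*2/9 + 89/486*1/9 + 20/81*2/9 + 113/486*1/9 = 385/2187
  d_3[s_3] = 82/243*2/9 + 89/486*1/3 + 20/81*1/9 + 113/486*1/3 = 527/2187
  d_3[s_4] = 82/243*2/9 + 89/486*1/3 + 20/81*1/9 + 113/486*2/9 = 941/4374
d_3 = (s_1=1609/4374, s_2=385/2187, s_3=527/2187, s_4=941/4374)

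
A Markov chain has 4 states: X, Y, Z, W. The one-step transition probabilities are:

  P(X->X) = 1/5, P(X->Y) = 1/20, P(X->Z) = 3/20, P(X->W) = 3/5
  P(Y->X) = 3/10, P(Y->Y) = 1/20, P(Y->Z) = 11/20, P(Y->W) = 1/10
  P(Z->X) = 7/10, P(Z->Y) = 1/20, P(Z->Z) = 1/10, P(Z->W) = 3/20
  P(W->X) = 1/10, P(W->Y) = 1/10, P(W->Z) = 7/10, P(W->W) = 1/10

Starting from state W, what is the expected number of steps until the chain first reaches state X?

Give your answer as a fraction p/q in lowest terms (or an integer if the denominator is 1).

Let h_i = expected steps to first reach X from state i.
Boundary: h_X = 0.
First-step equations for the other states:
  h_Y = 1 + 3/10*h_X + 1/20*h_Y + 11/20*h_Z + 1/10*h_W
  h_Z = 1 + 7/10*h_X + 1/20*h_Y + 1/10*h_Z + 3/20*h_W
  h_W = 1 + 1/10*h_X + 1/10*h_Y + 7/10*h_Z + 1/10*h_W

Substituting h_X = 0 and rearranging gives the linear system (I - Q) h = 1:
  [19/20, -11/20, -1/10] . (h_Y, h_Z, h_W) = 1
  [-1/20, 9/10, -3/20] . (h_Y, h_Z, h_W) = 1
  [-1/10, -7/10, 9/10] . (h_Y, h_Z, h_W) = 1

Solving yields:
  h_Y = 5770/2497
  h_Z = 4210/2497
  h_W = 6690/2497

Starting state is W, so the expected hitting time is h_W = 6690/2497.

Answer: 6690/2497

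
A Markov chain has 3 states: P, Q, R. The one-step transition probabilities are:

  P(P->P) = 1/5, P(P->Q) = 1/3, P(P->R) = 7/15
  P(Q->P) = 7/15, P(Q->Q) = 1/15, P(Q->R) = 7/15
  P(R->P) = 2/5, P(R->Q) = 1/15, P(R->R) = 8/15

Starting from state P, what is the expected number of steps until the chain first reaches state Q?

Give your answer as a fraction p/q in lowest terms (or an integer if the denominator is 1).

Answer: 5

Derivation:
Let h_i = expected steps to first reach Q from state i.
Boundary: h_Q = 0.
First-step equations for the other states:
  h_P = 1 + 1/5*h_P + 1/3*h_Q + 7/15*h_R
  h_R = 1 + 2/5*h_P + 1/15*h_Q + 8/15*h_R

Substituting h_Q = 0 and rearranging gives the linear system (I - Q) h = 1:
  [4/5, -7/15] . (h_P, h_R) = 1
  [-2/5, 7/15] . (h_P, h_R) = 1

Solving yields:
  h_P = 5
  h_R = 45/7

Starting state is P, so the expected hitting time is h_P = 5.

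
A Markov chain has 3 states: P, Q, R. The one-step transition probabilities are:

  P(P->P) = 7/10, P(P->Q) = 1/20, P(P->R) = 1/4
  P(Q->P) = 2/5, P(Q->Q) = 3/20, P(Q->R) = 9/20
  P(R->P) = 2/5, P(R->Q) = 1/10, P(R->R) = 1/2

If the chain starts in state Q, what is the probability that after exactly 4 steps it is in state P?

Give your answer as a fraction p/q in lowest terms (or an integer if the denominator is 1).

Computing P^4 by repeated multiplication:
P^1 =
  P: [7/10, 1/20, 1/4]
  Q: [2/5, 3/20, 9/20]
  R: [2/5, 1/10, 1/2]
P^2 =
  P: [61/100, 27/400, 129/400]
  Q: [13/25, 7/80, 157/400]
  R: [13/25, 17/200, 79/200]
P^3 =
  P: [583/1000, 583/8000, 2753/8000]
  Q: [139/250, 627/8000, 117/320]
  R: [139/250, 313/4000, 1463/4000]
P^4 =
  P: [5749/10000, 11919/160000, 56097/160000]
  Q: [1417/2500, 12179/160000, 57133/160000]
  R: [1417/2500, 6089/80000, 28567/80000]

(P^4)[Q -> P] = 1417/2500

Answer: 1417/2500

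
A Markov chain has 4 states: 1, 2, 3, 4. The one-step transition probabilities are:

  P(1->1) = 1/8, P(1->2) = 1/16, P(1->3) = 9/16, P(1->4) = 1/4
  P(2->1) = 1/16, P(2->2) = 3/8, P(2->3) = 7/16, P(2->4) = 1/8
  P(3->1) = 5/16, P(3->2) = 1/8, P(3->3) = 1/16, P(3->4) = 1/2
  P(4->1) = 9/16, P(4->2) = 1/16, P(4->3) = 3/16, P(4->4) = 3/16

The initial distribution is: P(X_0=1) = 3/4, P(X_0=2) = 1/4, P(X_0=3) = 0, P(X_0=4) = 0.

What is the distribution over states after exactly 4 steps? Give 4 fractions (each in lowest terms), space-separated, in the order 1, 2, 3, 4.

Answer: 76095/262144 31243/262144 38397/131072 19503/65536

Derivation:
Propagating the distribution step by step (d_{t+1} = d_t * P):
d_0 = (1=3/4, 2=1/4, 3=0, 4=0)
  d_1[1] = 3/4*1/8 + 1/4*1/16 + 0*5/16 + 0*9/16 = 7/64
  d_1[2] = 3/4*1/16 + 1/4*3/8 + 0*1/8 + 0*1/16 = 9/64
  d_1[3] = 3/4*9/16 + 1/4*7/16 + 0*1/16 + 0*3/16 = 17/32
  d_1[4] = 3/4*1/4 + 1/4*1/8 + 0*1/2 + 0*3/16 = 7/32
d_1 = (1=7/64, 2=9/64, 3=17/32, 4=7/32)
  d_2[1] = 7/64*1/8 + 9/64*1/16 + 17/32*5/16 + 7/32*9/16 = 319/1024
  d_2[2] = 7/64*1/16 + 9/64*3/8 + 17/32*1/8 + 7/32*1/16 = 143/1024
  d_2[3] = 7/64*9/16 + 9/64*7/16 + 17/32*1/16 + 7/32*3/16 = 101/512
  d_2[4] = 7/64*1/4 + 9/64*1/8 + 17/32*1/2 + 7/32*3/16 = 45/128
d_2 = (1=319/1024, 2=143/1024, 3=101/512, 4=45/128)
  d_3[1] = 319/1024*1/8 + 143/1024*1/16 + 101/512*5/16 + 45/128*9/16 = 5031/16384
  d_3[2] = 319/1024*1/16 + 143/1024*3/8 + 101/512*1/8 + 45/128*1/16 = 1941/16384
  d_3[3] = 319/1024*9/16 + 143/1024*7/16 + 101/512*1/16 + 45/128*3/16 = 2577/8192
  d_3[4] = 319/1024*1/4 + 143/1024*1/8 + 101/512*1/2 + 45/128*3/16 = 2129/8192
d_3 = (1=5031/16384, 2=1941/16384, 3=2577/8192, 4=2129/8192)
  d_4[1] = 5031/16384*1/8 + 1941/16384*1/16 + 2577/8192*5/16 + 2129/8192*9/16 = 76095/262144
  d_4[2] = 5031/16384*1/16 + 1941/16384*3/8 + 2577/8192*1/8 + 2129/8192*1/16 = 31243/262144
  d_4[3] = 5031/16384*9/16 + 1941/16384*7/16 + 2577/8192*1/16 + 2129/8192*3/16 = 38397/131072
  d_4[4] = 5031/16384*1/4 + 1941/16384*1/8 + 2577/8192*1/2 + 2129/8192*3/16 = 19503/65536
d_4 = (1=76095/262144, 2=31243/262144, 3=38397/131072, 4=19503/65536)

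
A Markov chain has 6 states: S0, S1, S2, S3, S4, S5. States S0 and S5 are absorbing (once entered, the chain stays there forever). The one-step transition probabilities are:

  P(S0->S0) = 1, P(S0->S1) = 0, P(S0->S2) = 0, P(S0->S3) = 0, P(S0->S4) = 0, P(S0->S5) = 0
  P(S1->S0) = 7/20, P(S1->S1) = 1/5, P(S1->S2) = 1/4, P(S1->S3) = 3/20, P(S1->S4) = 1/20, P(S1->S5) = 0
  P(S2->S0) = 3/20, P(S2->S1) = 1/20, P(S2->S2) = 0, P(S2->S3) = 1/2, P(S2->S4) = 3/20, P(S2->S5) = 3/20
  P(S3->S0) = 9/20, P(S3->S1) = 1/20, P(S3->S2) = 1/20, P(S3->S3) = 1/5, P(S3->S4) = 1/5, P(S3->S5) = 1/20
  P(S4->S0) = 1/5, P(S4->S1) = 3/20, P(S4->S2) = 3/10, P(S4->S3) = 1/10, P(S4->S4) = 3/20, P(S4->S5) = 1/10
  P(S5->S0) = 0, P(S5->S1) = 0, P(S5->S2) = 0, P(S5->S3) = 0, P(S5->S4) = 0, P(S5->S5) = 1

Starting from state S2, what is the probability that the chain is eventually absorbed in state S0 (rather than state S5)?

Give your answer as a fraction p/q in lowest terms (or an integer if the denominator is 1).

Let a_i = P(absorbed in S0 | start in state i).
Boundary conditions: a_S0 = 1, a_S5 = 0.
For each transient state i, a_i = sum_j P(i->j) * a_j:
  a_S1 = 7/20*a_S0 + 1/5*a_S1 + 1/4*a_S2 + 3/20*a_S3 + 1/20*a_S4 + 0*a_S5
  a_S2 = 3/20*a_S0 + 1/20*a_S1 + 0*a_S2 + 1/2*a_S3 + 3/20*a_S4 + 3/20*a_S5
  a_S3 = 9/20*a_S0 + 1/20*a_S1 + 1/20*a_S2 + 1/5*a_S3 + 1/5*a_S4 + 1/20*a_S5
  a_S4 = 1/5*a_S0 + 3/20*a_S1 + 3/10*a_S2 + 1/10*a_S3 + 3/20*a_S4 + 1/10*a_S5

Substituting a_S0 = 1 and a_S5 = 0, rearrange to (I - Q) a = r where r[i] = P(i -> S0):
  [4/5, -1/4, -3/20, -1/20] . (a_S1, a_S2, a_S3, a_S4) = 7/20
  [-1/20, 1, -1/2, -3/20] . (a_S1, a_S2, a_S3, a_S4) = 3/20
  [-1/20, -1/20, 4/5, -1/5] . (a_S1, a_S2, a_S3, a_S4) = 9/20
  [-3/20, -3/10, -1/10, 17/20] . (a_S1, a_S2, a_S3, a_S4) = 1/5

Solving yields:
  a_S1 = 58165/66732
  a_S2 = 48731/66732
  a_S3 = 4723/5561
  a_S4 = 16611/22244

Starting state is S2, so the absorption probability is a_S2 = 48731/66732.

Answer: 48731/66732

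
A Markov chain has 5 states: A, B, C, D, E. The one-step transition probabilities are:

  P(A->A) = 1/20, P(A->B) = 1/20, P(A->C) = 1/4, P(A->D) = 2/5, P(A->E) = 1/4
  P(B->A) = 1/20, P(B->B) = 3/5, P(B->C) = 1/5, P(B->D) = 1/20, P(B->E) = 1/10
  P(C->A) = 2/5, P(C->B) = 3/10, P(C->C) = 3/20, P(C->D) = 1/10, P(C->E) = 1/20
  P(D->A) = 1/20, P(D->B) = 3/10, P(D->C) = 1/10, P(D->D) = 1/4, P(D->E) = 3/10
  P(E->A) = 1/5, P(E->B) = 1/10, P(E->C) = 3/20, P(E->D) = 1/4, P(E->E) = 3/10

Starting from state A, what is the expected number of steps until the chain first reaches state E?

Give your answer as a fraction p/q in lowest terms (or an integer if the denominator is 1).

Let h_i = expected steps to first reach E from state i.
Boundary: h_E = 0.
First-step equations for the other states:
  h_A = 1 + 1/20*h_A + 1/20*h_B + 1/4*h_C + 2/5*h_D + 1/4*h_E
  h_B = 1 + 1/20*h_A + 3/5*h_B + 1/5*h_C + 1/20*h_D + 1/10*h_E
  h_C = 1 + 2/5*h_A + 3/10*h_B + 3/20*h_C + 1/10*h_D + 1/20*h_E
  h_D = 1 + 1/20*h_A + 3/10*h_B + 1/10*h_C + 1/4*h_D + 3/10*h_E

Substituting h_E = 0 and rearranging gives the linear system (I - Q) h = 1:
  [19/20, -1/20, -1/4, -2/5] . (h_A, h_B, h_C, h_D) = 1
  [-1/20, 2/5, -1/5, -1/20] . (h_A, h_B, h_C, h_D) = 1
  [-2/5, -3/10, 17/20, -1/10] . (h_A, h_B, h_C, h_D) = 1
  [-1/20, -3/10, -1/10, 3/4] . (h_A, h_B, h_C, h_D) = 1

Solving yields:
  h_A = 51420/8957
  h_B = 67460/8957
  h_C = 64540/8957
  h_D = 3920/689

Starting state is A, so the expected hitting time is h_A = 51420/8957.

Answer: 51420/8957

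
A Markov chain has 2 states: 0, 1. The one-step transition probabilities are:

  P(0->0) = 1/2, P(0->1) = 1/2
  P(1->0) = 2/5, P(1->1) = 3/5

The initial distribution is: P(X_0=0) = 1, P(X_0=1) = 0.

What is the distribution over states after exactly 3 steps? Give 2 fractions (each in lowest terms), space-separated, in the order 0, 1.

Propagating the distribution step by step (d_{t+1} = d_t * P):
d_0 = (0=1, 1=0)
  d_1[0] = 1*1/2 + 0*2/5 = 1/2
  d_1[1] = 1*1/2 + 0*3/5 = 1/2
d_1 = (0=1/2, 1=1/2)
  d_2[0] = 1/2*1/2 + 1/2*2/5 = 9/20
  d_2[1] = 1/2*1/2 + 1/2*3/5 = 11/20
d_2 = (0=9/20, 1=11/20)
  d_3[0] = 9/20*1/2 + 11/20*2/5 = 89/200
  d_3[1] = 9/20*1/2 + 11/20*3/5 = 111/200
d_3 = (0=89/200, 1=111/200)

Answer: 89/200 111/200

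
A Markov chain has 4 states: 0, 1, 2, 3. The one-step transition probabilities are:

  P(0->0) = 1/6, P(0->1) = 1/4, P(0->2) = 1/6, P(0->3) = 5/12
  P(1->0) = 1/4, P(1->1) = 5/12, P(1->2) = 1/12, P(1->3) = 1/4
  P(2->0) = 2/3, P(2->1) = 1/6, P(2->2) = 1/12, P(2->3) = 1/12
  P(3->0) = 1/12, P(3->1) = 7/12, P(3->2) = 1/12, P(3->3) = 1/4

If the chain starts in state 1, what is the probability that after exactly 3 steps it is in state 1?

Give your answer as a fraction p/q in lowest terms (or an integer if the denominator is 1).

Answer: 691/1728

Derivation:
Computing P^3 by repeated multiplication:
P^1 =
  0: [1/6, 1/4, 1/6, 5/12]
  1: [1/4, 5/12, 1/12, 1/4]
  2: [2/3, 1/6, 1/12, 1/12]
  3: [1/12, 7/12, 1/12, 1/4]
P^2 =
  0: [17/72, 5/12, 7/72, 1/4]
  1: [2/9, 19/48, 5/48, 5/18]
  2: [31/144, 43/144, 5/36, 25/72]
  3: [17/72, 61/144, 13/144, 1/4]
P^3 =
  0: [11/48, 341/864, 89/864, 59/216]
  1: [395/1728, 691/1728, 11/108, 233/864]
  2: [401/1728, 349/864, 175/1728, 227/864]
  3: [391/1728, 685/1728, 89/864, 79/288]

(P^3)[1 -> 1] = 691/1728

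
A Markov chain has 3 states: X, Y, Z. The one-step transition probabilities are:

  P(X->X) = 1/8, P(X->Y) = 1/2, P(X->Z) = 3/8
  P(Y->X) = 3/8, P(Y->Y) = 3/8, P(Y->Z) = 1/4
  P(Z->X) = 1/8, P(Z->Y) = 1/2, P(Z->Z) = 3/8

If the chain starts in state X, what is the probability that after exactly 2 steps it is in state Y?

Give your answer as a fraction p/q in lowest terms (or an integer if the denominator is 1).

Computing P^2 by repeated multiplication:
P^1 =
  X: [1/8, 1/2, 3/8]
  Y: [3/8, 3/8, 1/4]
  Z: [1/8, 1/2, 3/8]
P^2 =
  X: [1/4, 7/16, 5/16]
  Y: [7/32, 29/64, 21/64]
  Z: [1/4, 7/16, 5/16]

(P^2)[X -> Y] = 7/16

Answer: 7/16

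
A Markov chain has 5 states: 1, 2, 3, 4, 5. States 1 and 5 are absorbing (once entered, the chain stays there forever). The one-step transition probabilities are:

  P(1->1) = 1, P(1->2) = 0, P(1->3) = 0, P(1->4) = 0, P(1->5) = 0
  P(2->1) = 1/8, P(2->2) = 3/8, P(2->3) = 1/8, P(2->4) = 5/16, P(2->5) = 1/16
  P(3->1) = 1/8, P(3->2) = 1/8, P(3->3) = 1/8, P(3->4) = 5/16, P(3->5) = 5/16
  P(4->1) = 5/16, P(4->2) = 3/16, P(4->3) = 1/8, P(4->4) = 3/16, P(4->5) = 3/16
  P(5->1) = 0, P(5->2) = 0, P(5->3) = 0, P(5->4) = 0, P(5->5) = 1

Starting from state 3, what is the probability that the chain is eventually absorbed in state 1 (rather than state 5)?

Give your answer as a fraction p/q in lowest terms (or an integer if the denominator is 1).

Let a_i = P(absorbed in 1 | start in state i).
Boundary conditions: a_1 = 1, a_5 = 0.
For each transient state i, a_i = sum_j P(i->j) * a_j:
  a_2 = 1/8*a_1 + 3/8*a_2 + 1/8*a_3 + 5/16*a_4 + 1/16*a_5
  a_3 = 1/8*a_1 + 1/8*a_2 + 1/8*a_3 + 5/16*a_4 + 5/16*a_5
  a_4 = 5/16*a_1 + 3/16*a_2 + 1/8*a_3 + 3/16*a_4 + 3/16*a_5

Substituting a_1 = 1 and a_5 = 0, rearrange to (I - Q) a = r where r[i] = P(i -> 1):
  [5/8, -1/8, -5/16] . (a_2, a_3, a_4) = 1/8
  [-1/8, 7/8, -5/16] . (a_2, a_3, a_4) = 1/8
  [-3/16, -1/8, 13/16] . (a_2, a_3, a_4) = 5/16

Solving yields:
  a_2 = 51/88
  a_3 = 153/352
  a_4 = 103/176

Starting state is 3, so the absorption probability is a_3 = 153/352.

Answer: 153/352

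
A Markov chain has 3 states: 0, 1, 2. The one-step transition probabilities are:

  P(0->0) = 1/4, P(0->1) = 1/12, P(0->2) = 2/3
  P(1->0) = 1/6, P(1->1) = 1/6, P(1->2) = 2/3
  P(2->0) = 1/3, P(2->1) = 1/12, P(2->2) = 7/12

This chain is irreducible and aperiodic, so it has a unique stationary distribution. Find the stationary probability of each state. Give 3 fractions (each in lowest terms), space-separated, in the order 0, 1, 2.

Answer: 42/143 1/11 8/13

Derivation:
The stationary distribution satisfies pi = pi * P, i.e.:
  pi_0 = 1/4*pi_0 + 1/6*pi_1 + 1/3*pi_2
  pi_1 = 1/12*pi_0 + 1/6*pi_1 + 1/12*pi_2
  pi_2 = 2/3*pi_0 + 2/3*pi_1 + 7/12*pi_2
with normalization: pi_0 + pi_1 + pi_2 = 1.

Using the first 2 balance equations plus normalization, the linear system A*pi = b is:
  [-3/4, 1/6, 1/3] . pi = 0
  [1/12, -5/6, 1/12] . pi = 0
  [1, 1, 1] . pi = 1

Solving yields:
  pi_0 = 42/143
  pi_1 = 1/11
  pi_2 = 8/13

Verification (pi * P):
  42/143*1/4 + 1/11*1/6 + 8/13*1/3 = 42/143 = pi_0  (ok)
  42/143*1/12 + 1/11*1/6 + 8/13*1/12 = 1/11 = pi_1  (ok)
  42/143*2/3 + 1/11*2/3 + 8/13*7/12 = 8/13 = pi_2  (ok)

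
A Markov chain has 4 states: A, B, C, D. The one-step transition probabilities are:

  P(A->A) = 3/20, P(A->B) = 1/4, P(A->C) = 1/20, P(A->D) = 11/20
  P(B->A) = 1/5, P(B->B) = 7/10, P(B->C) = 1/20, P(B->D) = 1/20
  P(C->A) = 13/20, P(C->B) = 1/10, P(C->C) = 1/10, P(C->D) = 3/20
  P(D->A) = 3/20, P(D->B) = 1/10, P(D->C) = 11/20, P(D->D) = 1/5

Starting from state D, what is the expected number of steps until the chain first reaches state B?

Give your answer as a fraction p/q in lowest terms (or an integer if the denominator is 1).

Let h_i = expected steps to first reach B from state i.
Boundary: h_B = 0.
First-step equations for the other states:
  h_A = 1 + 3/20*h_A + 1/4*h_B + 1/20*h_C + 11/20*h_D
  h_C = 1 + 13/20*h_A + 1/10*h_B + 1/10*h_C + 3/20*h_D
  h_D = 1 + 3/20*h_A + 1/10*h_B + 11/20*h_C + 1/5*h_D

Substituting h_B = 0 and rearranging gives the linear system (I - Q) h = 1:
  [17/20, -1/20, -11/20] . (h_A, h_C, h_D) = 1
  [-13/20, 9/10, -3/20] . (h_A, h_C, h_D) = 1
  [-3/20, -11/20, 4/5] . (h_A, h_C, h_D) = 1

Solving yields:
  h_A = 11860/1951
  h_C = 13000/1951
  h_D = 13600/1951

Starting state is D, so the expected hitting time is h_D = 13600/1951.

Answer: 13600/1951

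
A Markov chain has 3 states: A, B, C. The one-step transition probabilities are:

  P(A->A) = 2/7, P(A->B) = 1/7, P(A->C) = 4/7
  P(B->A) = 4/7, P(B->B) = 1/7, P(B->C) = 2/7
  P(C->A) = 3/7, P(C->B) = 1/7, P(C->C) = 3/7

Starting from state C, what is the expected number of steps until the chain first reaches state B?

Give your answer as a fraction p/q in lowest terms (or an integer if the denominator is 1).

Answer: 7

Derivation:
Let h_i = expected steps to first reach B from state i.
Boundary: h_B = 0.
First-step equations for the other states:
  h_A = 1 + 2/7*h_A + 1/7*h_B + 4/7*h_C
  h_C = 1 + 3/7*h_A + 1/7*h_B + 3/7*h_C

Substituting h_B = 0 and rearranging gives the linear system (I - Q) h = 1:
  [5/7, -4/7] . (h_A, h_C) = 1
  [-3/7, 4/7] . (h_A, h_C) = 1

Solving yields:
  h_A = 7
  h_C = 7

Starting state is C, so the expected hitting time is h_C = 7.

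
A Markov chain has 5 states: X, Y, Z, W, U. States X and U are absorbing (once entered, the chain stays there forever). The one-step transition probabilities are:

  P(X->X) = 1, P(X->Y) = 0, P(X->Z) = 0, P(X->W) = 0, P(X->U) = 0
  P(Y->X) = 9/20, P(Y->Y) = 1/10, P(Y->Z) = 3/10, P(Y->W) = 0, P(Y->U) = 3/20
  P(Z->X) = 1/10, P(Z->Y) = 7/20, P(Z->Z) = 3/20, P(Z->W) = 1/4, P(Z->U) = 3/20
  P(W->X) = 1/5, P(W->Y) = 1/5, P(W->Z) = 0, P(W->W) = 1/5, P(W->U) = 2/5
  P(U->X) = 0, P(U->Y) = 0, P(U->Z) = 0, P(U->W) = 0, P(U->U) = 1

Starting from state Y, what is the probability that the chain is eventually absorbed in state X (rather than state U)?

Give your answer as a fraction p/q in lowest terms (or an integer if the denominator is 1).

Let a_i = P(absorbed in X | start in state i).
Boundary conditions: a_X = 1, a_U = 0.
For each transient state i, a_i = sum_j P(i->j) * a_j:
  a_Y = 9/20*a_X + 1/10*a_Y + 3/10*a_Z + 0*a_W + 3/20*a_U
  a_Z = 1/10*a_X + 7/20*a_Y + 3/20*a_Z + 1/4*a_W + 3/20*a_U
  a_W = 1/5*a_X + 1/5*a_Y + 0*a_Z + 1/5*a_W + 2/5*a_U

Substituting a_X = 1 and a_U = 0, rearrange to (I - Q) a = r where r[i] = P(i -> X):
  [9/10, -3/10, 0] . (a_Y, a_Z, a_W) = 9/20
  [-7/20, 17/20, -1/4] . (a_Y, a_Z, a_W) = 1/10
  [-1/5, 0, 4/5] . (a_Y, a_Z, a_W) = 1/5

Solving yields:
  a_Y = 115/171
  a_Z = 59/114
  a_W = 143/342

Starting state is Y, so the absorption probability is a_Y = 115/171.

Answer: 115/171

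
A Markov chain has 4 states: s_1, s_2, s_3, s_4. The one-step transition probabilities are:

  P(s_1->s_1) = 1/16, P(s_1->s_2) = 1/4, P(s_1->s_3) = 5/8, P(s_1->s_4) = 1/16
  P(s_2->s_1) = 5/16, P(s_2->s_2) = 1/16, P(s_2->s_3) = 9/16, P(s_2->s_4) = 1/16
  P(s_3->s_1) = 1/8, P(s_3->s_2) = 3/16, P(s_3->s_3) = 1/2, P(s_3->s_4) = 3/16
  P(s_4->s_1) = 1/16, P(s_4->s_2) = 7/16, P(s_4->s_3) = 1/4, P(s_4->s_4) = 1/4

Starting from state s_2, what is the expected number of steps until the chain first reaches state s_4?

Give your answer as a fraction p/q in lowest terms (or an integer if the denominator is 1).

Let h_i = expected steps to first reach s_4 from state i.
Boundary: h_s_4 = 0.
First-step equations for the other states:
  h_s_1 = 1 + 1/16*h_s_1 + 1/4*h_s_2 + 5/8*h_s_3 + 1/16*h_s_4
  h_s_2 = 1 + 5/16*h_s_1 + 1/16*h_s_2 + 9/16*h_s_3 + 1/16*h_s_4
  h_s_3 = 1 + 1/8*h_s_1 + 3/16*h_s_2 + 1/2*h_s_3 + 3/16*h_s_4

Substituting h_s_4 = 0 and rearranging gives the linear system (I - Q) h = 1:
  [15/16, -1/4, -5/8] . (h_s_1, h_s_2, h_s_3) = 1
  [-5/16, 15/16, -9/16] . (h_s_1, h_s_2, h_s_3) = 1
  [-1/8, -3/16, 1/2] . (h_s_1, h_s_2, h_s_3) = 1

Solving yields:
  h_s_1 = 176/23
  h_s_2 = 5488/713
  h_s_3 = 4848/713

Starting state is s_2, so the expected hitting time is h_s_2 = 5488/713.

Answer: 5488/713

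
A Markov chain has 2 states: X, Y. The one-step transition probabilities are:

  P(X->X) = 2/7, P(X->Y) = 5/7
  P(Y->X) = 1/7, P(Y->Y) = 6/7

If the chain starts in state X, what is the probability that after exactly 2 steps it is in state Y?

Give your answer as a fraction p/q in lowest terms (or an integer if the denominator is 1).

Answer: 40/49

Derivation:
Computing P^2 by repeated multiplication:
P^1 =
  X: [2/7, 5/7]
  Y: [1/7, 6/7]
P^2 =
  X: [9/49, 40/49]
  Y: [8/49, 41/49]

(P^2)[X -> Y] = 40/49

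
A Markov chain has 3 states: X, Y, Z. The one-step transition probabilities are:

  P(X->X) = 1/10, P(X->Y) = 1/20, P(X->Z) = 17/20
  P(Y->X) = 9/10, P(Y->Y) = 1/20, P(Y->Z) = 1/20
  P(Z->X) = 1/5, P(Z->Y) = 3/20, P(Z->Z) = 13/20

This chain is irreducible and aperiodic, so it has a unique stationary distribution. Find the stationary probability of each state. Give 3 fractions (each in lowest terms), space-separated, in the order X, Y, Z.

The stationary distribution satisfies pi = pi * P, i.e.:
  pi_X = 1/10*pi_X + 9/10*pi_Y + 1/5*pi_Z
  pi_Y = 1/20*pi_X + 1/20*pi_Y + 3/20*pi_Z
  pi_Z = 17/20*pi_X + 1/20*pi_Y + 13/20*pi_Z
with normalization: pi_X + pi_Y + pi_Z = 1.

Using the first 2 balance equations plus normalization, the linear system A*pi = b is:
  [-9/10, 9/10, 1/5] . pi = 0
  [1/20, -19/20, 3/20] . pi = 0
  [1, 1, 1] . pi = 1

Solving yields:
  pi_X = 65/256
  pi_Y = 29/256
  pi_Z = 81/128

Verification (pi * P):
  65/256*1/10 + 29/256*9/10 + 81/128*1/5 = 65/256 = pi_X  (ok)
  65/256*1/20 + 29/256*1/20 + 81/128*3/20 = 29/256 = pi_Y  (ok)
  65/256*17/20 + 29/256*1/20 + 81/128*13/20 = 81/128 = pi_Z  (ok)

Answer: 65/256 29/256 81/128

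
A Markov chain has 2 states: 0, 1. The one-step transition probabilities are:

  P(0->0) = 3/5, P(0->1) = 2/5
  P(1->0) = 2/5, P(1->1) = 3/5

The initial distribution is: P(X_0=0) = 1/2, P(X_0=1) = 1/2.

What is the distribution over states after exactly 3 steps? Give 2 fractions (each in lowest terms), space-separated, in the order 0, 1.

Propagating the distribution step by step (d_{t+1} = d_t * P):
d_0 = (0=1/2, 1=1/2)
  d_1[0] = 1/2*3/5 + 1/2*2/5 = 1/2
  d_1[1] = 1/2*2/5 + 1/2*3/5 = 1/2
d_1 = (0=1/2, 1=1/2)
  d_2[0] = 1/2*3/5 + 1/2*2/5 = 1/2
  d_2[1] = 1/2*2/5 + 1/2*3/5 = 1/2
d_2 = (0=1/2, 1=1/2)
  d_3[0] = 1/2*3/5 + 1/2*2/5 = 1/2
  d_3[1] = 1/2*2/5 + 1/2*3/5 = 1/2
d_3 = (0=1/2, 1=1/2)

Answer: 1/2 1/2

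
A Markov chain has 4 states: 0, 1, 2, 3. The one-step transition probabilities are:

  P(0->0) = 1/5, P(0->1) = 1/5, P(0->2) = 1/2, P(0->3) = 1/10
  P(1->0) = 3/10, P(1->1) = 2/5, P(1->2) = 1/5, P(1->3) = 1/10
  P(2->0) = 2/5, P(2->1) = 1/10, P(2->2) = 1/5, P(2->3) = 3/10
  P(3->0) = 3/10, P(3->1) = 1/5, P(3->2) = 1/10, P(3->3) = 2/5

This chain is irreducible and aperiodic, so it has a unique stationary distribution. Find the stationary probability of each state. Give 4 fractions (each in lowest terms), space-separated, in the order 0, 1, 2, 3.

The stationary distribution satisfies pi = pi * P, i.e.:
  pi_0 = 1/5*pi_0 + 3/10*pi_1 + 2/5*pi_2 + 3/10*pi_3
  pi_1 = 1/5*pi_0 + 2/5*pi_1 + 1/10*pi_2 + 1/5*pi_3
  pi_2 = 1/2*pi_0 + 1/5*pi_1 + 1/5*pi_2 + 1/10*pi_3
  pi_3 = 1/10*pi_0 + 1/10*pi_1 + 3/10*pi_2 + 2/5*pi_3
with normalization: pi_0 + pi_1 + pi_2 + pi_3 = 1.

Using the first 3 balance equations plus normalization, the linear system A*pi = b is:
  [-4/5, 3/10, 2/5, 3/10] . pi = 0
  [1/5, -3/5, 1/10, 1/5] . pi = 0
  [1/2, 1/5, -4/5, 1/10] . pi = 0
  [1, 1, 1, 1] . pi = 1

Solving yields:
  pi_0 = 229/771
  pi_1 = 167/771
  pi_2 = 206/771
  pi_3 = 169/771

Verification (pi * P):
  229/771*1/5 + 167/771*3/10 + 206/771*2/5 + 169/771*3/10 = 229/771 = pi_0  (ok)
  229/771*1/5 + 167/771*2/5 + 206/771*1/10 + 169/771*1/5 = 167/771 = pi_1  (ok)
  229/771*1/2 + 167/771*1/5 + 206/771*1/5 + 169/771*1/10 = 206/771 = pi_2  (ok)
  229/771*1/10 + 167/771*1/10 + 206/771*3/10 + 169/771*2/5 = 169/771 = pi_3  (ok)

Answer: 229/771 167/771 206/771 169/771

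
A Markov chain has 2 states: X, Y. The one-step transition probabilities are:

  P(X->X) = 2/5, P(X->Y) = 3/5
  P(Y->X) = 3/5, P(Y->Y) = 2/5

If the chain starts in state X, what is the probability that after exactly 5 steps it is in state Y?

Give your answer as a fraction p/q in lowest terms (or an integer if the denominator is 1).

Computing P^5 by repeated multiplication:
P^1 =
  X: [2/5, 3/5]
  Y: [3/5, 2/5]
P^2 =
  X: [13/25, 12/25]
  Y: [12/25, 13/25]
P^3 =
  X: [62/125, 63/125]
  Y: [63/125, 62/125]
P^4 =
  X: [313/625, 312/625]
  Y: [312/625, 313/625]
P^5 =
  X: [1562/3125, 1563/3125]
  Y: [1563/3125, 1562/3125]

(P^5)[X -> Y] = 1563/3125

Answer: 1563/3125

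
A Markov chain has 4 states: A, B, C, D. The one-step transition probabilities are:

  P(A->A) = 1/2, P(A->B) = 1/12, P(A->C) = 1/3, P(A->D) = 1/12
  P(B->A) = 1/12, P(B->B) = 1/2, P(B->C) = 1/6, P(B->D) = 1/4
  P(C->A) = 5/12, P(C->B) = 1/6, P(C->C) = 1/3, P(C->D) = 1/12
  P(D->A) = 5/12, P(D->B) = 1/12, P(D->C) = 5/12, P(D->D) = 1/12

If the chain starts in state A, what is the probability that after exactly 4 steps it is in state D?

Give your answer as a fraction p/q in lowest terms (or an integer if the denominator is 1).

Computing P^4 by repeated multiplication:
P^1 =
  A: [1/2, 1/12, 1/3, 1/12]
  B: [1/12, 1/2, 1/6, 1/4]
  C: [5/12, 1/6, 1/3, 1/12]
  D: [5/12, 1/12, 5/12, 1/12]
P^2 =
  A: [31/72, 7/48, 47/144, 7/72]
  B: [37/144, 11/36, 13/48, 1/6]
  C: [19/48, 13/72, 5/16, 1/9]
  D: [61/144, 11/72, 47/144, 7/72]
P^3 =
  A: [349/864, 37/216, 137/432, 31/288]
  B: [581/1728, 403/1728, 8/27, 29/216]
  C: [673/1728, 319/1728, 5/16, 49/432]
  D: [77/192, 301/1728, 91/288, 47/432]
P^4 =
  A: [151/384, 313/1728, 3253/10368, 145/1296]
  B: [7609/20736, 4255/20736, 3169/10368, 1267/10368]
  C: [893/2304, 3863/20736, 3235/10368, 1183/10368]
  D: [8129/20736, 3779/20736, 361/1152, 1165/10368]

(P^4)[A -> D] = 145/1296

Answer: 145/1296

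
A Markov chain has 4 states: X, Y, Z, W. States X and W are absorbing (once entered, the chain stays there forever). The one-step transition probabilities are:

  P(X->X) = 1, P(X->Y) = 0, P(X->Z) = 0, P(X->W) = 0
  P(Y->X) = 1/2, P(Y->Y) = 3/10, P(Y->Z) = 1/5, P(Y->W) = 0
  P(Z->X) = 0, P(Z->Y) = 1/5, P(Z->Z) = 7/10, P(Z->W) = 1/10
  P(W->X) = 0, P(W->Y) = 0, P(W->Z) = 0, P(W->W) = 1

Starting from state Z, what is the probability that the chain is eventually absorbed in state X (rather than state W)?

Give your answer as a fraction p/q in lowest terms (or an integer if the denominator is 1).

Answer: 10/17

Derivation:
Let a_i = P(absorbed in X | start in state i).
Boundary conditions: a_X = 1, a_W = 0.
For each transient state i, a_i = sum_j P(i->j) * a_j:
  a_Y = 1/2*a_X + 3/10*a_Y + 1/5*a_Z + 0*a_W
  a_Z = 0*a_X + 1/5*a_Y + 7/10*a_Z + 1/10*a_W

Substituting a_X = 1 and a_W = 0, rearrange to (I - Q) a = r where r[i] = P(i -> X):
  [7/10, -1/5] . (a_Y, a_Z) = 1/2
  [-1/5, 3/10] . (a_Y, a_Z) = 0

Solving yields:
  a_Y = 15/17
  a_Z = 10/17

Starting state is Z, so the absorption probability is a_Z = 10/17.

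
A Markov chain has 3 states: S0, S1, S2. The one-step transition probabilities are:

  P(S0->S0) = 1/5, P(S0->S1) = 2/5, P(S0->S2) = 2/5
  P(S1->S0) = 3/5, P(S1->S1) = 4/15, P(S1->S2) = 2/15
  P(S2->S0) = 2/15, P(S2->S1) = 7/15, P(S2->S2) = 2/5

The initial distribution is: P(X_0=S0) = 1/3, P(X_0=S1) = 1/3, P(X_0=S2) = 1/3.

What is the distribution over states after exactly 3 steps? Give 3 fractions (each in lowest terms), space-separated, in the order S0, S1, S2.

Answer: 3323/10125 3752/10125 122/405

Derivation:
Propagating the distribution step by step (d_{t+1} = d_t * P):
d_0 = (S0=1/3, S1=1/3, S2=1/3)
  d_1[S0] = 1/3*1/5 + 1/3*3/5 + 1/3*2/15 = 14/45
  d_1[S1] = 1/3*2/5 + 1/3*4/15 + 1/3*7/15 = 17/45
  d_1[S2] = 1/3*2/5 + 1/3*2/15 + 1/3*2/5 = 14/45
d_1 = (S0=14/45, S1=17/45, S2=14/45)
  d_2[S0] = 14/45*1/5 + 17/45*3/5 + 14/45*2/15 = 223/675
  d_2[S1] = 14/45*2/5 + 17/45*4/15 + 14/45*7/15 = 10/27
  d_2[S2] = 14/45*2/5 + 17/45*2/15 + 14/45*2/5 = 202/675
d_2 = (S0=223/675, S1=10/27, S2=202/675)
  d_3[S0] = 223/675*1/5 + 10/27*3/5 + 202/675*2/15 = 3323/10125
  d_3[S1] = 223/675*2/5 + 10/27*4/15 + 202/675*7/15 = 3752/10125
  d_3[S2] = 223/675*2/5 + 10/27*2/15 + 202/675*2/5 = 122/405
d_3 = (S0=3323/10125, S1=3752/10125, S2=122/405)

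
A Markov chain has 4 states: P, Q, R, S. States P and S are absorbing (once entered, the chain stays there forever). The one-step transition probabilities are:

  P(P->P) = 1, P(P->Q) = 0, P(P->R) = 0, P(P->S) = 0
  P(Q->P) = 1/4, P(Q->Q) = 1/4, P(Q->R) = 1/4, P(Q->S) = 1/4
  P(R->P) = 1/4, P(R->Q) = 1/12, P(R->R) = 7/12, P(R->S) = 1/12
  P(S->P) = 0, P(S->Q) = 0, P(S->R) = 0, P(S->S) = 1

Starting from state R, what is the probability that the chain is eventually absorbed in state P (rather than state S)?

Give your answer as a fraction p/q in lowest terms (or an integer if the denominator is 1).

Answer: 5/7

Derivation:
Let a_i = P(absorbed in P | start in state i).
Boundary conditions: a_P = 1, a_S = 0.
For each transient state i, a_i = sum_j P(i->j) * a_j:
  a_Q = 1/4*a_P + 1/4*a_Q + 1/4*a_R + 1/4*a_S
  a_R = 1/4*a_P + 1/12*a_Q + 7/12*a_R + 1/12*a_S

Substituting a_P = 1 and a_S = 0, rearrange to (I - Q) a = r where r[i] = P(i -> P):
  [3/4, -1/4] . (a_Q, a_R) = 1/4
  [-1/12, 5/12] . (a_Q, a_R) = 1/4

Solving yields:
  a_Q = 4/7
  a_R = 5/7

Starting state is R, so the absorption probability is a_R = 5/7.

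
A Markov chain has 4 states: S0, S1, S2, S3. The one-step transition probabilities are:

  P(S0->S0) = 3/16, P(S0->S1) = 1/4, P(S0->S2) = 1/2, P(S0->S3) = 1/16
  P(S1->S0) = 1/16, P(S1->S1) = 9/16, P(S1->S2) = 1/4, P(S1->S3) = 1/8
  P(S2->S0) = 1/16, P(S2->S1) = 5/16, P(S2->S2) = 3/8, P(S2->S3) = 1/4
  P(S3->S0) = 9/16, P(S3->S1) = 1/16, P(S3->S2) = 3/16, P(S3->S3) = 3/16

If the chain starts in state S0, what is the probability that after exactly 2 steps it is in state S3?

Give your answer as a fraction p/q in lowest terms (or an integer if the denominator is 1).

Answer: 23/128

Derivation:
Computing P^2 by repeated multiplication:
P^1 =
  S0: [3/16, 1/4, 1/2, 1/16]
  S1: [1/16, 9/16, 1/4, 1/8]
  S2: [1/16, 5/16, 3/8, 1/4]
  S3: [9/16, 1/16, 3/16, 3/16]
P^2 =
  S0: [15/128, 89/256, 91/256, 23/128]
  S1: [17/128, 107/256, 37/128, 41/256]
  S2: [25/128, 83/256, 19/64, 47/256]
  S3: [29/128, 63/256, 103/256, 1/8]

(P^2)[S0 -> S3] = 23/128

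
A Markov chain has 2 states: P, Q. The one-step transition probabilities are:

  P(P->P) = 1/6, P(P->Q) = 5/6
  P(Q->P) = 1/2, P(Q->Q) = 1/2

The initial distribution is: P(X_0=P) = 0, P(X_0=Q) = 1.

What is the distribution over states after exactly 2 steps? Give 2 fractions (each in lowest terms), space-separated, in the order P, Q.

Propagating the distribution step by step (d_{t+1} = d_t * P):
d_0 = (P=0, Q=1)
  d_1[P] = 0*1/6 + 1*1/2 = 1/2
  d_1[Q] = 0*5/6 + 1*1/2 = 1/2
d_1 = (P=1/2, Q=1/2)
  d_2[P] = 1/2*1/6 + 1/2*1/2 = 1/3
  d_2[Q] = 1/2*5/6 + 1/2*1/2 = 2/3
d_2 = (P=1/3, Q=2/3)

Answer: 1/3 2/3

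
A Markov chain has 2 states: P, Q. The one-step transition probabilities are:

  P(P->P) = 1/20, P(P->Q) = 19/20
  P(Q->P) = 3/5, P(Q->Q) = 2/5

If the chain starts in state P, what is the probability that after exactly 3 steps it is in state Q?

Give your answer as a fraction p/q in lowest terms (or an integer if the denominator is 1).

Computing P^3 by repeated multiplication:
P^1 =
  P: [1/20, 19/20]
  Q: [3/5, 2/5]
P^2 =
  P: [229/400, 171/400]
  Q: [27/100, 73/100]
P^3 =
  P: [2281/8000, 5719/8000]
  Q: [903/2000, 1097/2000]

(P^3)[P -> Q] = 5719/8000

Answer: 5719/8000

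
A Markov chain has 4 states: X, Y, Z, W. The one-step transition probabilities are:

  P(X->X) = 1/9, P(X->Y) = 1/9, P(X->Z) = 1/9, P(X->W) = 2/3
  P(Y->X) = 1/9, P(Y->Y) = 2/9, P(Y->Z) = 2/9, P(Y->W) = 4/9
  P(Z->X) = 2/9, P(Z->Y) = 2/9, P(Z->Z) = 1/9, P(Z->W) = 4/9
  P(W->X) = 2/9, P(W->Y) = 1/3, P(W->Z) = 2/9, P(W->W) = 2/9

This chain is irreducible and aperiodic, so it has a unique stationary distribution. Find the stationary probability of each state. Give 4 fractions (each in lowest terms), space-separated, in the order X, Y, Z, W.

Answer: 172/981 242/981 179/981 388/981

Derivation:
The stationary distribution satisfies pi = pi * P, i.e.:
  pi_X = 1/9*pi_X + 1/9*pi_Y + 2/9*pi_Z + 2/9*pi_W
  pi_Y = 1/9*pi_X + 2/9*pi_Y + 2/9*pi_Z + 1/3*pi_W
  pi_Z = 1/9*pi_X + 2/9*pi_Y + 1/9*pi_Z + 2/9*pi_W
  pi_W = 2/3*pi_X + 4/9*pi_Y + 4/9*pi_Z + 2/9*pi_W
with normalization: pi_X + pi_Y + pi_Z + pi_W = 1.

Using the first 3 balance equations plus normalization, the linear system A*pi = b is:
  [-8/9, 1/9, 2/9, 2/9] . pi = 0
  [1/9, -7/9, 2/9, 1/3] . pi = 0
  [1/9, 2/9, -8/9, 2/9] . pi = 0
  [1, 1, 1, 1] . pi = 1

Solving yields:
  pi_X = 172/981
  pi_Y = 242/981
  pi_Z = 179/981
  pi_W = 388/981

Verification (pi * P):
  172/981*1/9 + 242/981*1/9 + 179/981*2/9 + 388/981*2/9 = 172/981 = pi_X  (ok)
  172/981*1/9 + 242/981*2/9 + 179/981*2/9 + 388/981*1/3 = 242/981 = pi_Y  (ok)
  172/981*1/9 + 242/981*2/9 + 179/981*1/9 + 388/981*2/9 = 179/981 = pi_Z  (ok)
  172/981*2/3 + 242/981*4/9 + 179/981*4/9 + 388/981*2/9 = 388/981 = pi_W  (ok)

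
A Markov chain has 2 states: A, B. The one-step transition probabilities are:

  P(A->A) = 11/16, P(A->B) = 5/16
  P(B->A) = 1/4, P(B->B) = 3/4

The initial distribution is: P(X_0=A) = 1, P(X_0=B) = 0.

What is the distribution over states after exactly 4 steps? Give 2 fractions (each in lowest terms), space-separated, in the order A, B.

Propagating the distribution step by step (d_{t+1} = d_t * P):
d_0 = (A=1, B=0)
  d_1[A] = 1*11/16 + 0*1/4 = 11/16
  d_1[B] = 1*5/16 + 0*3/4 = 5/16
d_1 = (A=11/16, B=5/16)
  d_2[A] = 11/16*11/16 + 5/16*1/4 = 141/256
  d_2[B] = 11/16*5/16 + 5/16*3/4 = 115/256
d_2 = (A=141/256, B=115/256)
  d_3[A] = 141/256*11/16 + 115/256*1/4 = 2011/4096
  d_3[B] = 141/256*5/16 + 115/256*3/4 = 2085/4096
d_3 = (A=2011/4096, B=2085/4096)
  d_4[A] = 2011/4096*11/16 + 2085/4096*1/4 = 30461/65536
  d_4[B] = 2011/4096*5/16 + 2085/4096*3/4 = 35075/65536
d_4 = (A=30461/65536, B=35075/65536)

Answer: 30461/65536 35075/65536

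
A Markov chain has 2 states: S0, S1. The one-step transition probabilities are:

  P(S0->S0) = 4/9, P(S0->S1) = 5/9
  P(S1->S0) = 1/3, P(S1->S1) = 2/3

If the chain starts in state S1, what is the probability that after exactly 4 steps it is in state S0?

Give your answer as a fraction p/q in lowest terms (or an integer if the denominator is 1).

Answer: 820/2187

Derivation:
Computing P^4 by repeated multiplication:
P^1 =
  S0: [4/9, 5/9]
  S1: [1/3, 2/3]
P^2 =
  S0: [31/81, 50/81]
  S1: [10/27, 17/27]
P^3 =
  S0: [274/729, 455/729]
  S1: [91/243, 152/243]
P^4 =
  S0: [2461/6561, 4100/6561]
  S1: [820/2187, 1367/2187]

(P^4)[S1 -> S0] = 820/2187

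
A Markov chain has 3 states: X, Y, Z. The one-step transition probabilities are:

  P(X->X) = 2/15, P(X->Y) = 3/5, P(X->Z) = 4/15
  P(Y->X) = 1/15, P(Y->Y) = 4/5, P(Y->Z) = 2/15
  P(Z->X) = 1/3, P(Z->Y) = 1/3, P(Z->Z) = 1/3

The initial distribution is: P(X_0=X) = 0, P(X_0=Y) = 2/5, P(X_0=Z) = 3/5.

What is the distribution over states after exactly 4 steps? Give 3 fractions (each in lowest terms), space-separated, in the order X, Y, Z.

Propagating the distribution step by step (d_{t+1} = d_t * P):
d_0 = (X=0, Y=2/5, Z=3/5)
  d_1[X] = 0*2/15 + 2/5*1/15 + 3/5*1/3 = 17/75
  d_1[Y] = 0*3/5 + 2/5*4/5 + 3/5*1/3 = 13/25
  d_1[Z] = 0*4/15 + 2/5*2/15 + 3/5*1/3 = 19/75
d_1 = (X=17/75, Y=13/25, Z=19/75)
  d_2[X] = 17/75*2/15 + 13/25*1/15 + 19/75*1/3 = 56/375
  d_2[Y] = 17/75*3/5 + 13/25*4/5 + 19/75*1/3 = 716/1125
  d_2[Z] = 17/75*4/15 + 13/25*2/15 + 19/75*1/3 = 241/1125
d_2 = (X=56/375, Y=716/1125, Z=241/1125)
  d_3[X] = 56/375*2/15 + 716/1125*1/15 + 241/1125*1/3 = 2257/16875
  d_3[Y] = 56/375*3/5 + 716/1125*4/5 + 241/1125*1/3 = 11309/16875
  d_3[Z] = 56/375*4/15 + 716/1125*2/15 + 241/1125*1/3 = 1103/5625
d_3 = (X=2257/16875, Y=11309/16875, Z=1103/5625)
  d_4[X] = 2257/16875*2/15 + 11309/16875*1/15 + 1103/5625*1/3 = 32368/253125
  d_4[Y] = 2257/16875*3/5 + 11309/16875*4/5 + 1103/5625*1/3 = 19174/28125
  d_4[Z] = 2257/16875*4/15 + 11309/16875*2/15 + 1103/5625*1/3 = 48191/253125
d_4 = (X=32368/253125, Y=19174/28125, Z=48191/253125)

Answer: 32368/253125 19174/28125 48191/253125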